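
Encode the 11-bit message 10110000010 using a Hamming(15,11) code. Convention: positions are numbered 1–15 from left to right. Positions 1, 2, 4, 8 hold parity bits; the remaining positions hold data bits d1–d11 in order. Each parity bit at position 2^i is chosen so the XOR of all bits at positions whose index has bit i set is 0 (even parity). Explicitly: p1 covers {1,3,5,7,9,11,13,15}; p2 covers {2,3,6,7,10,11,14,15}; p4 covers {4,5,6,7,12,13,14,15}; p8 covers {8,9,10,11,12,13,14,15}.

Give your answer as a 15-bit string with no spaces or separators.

001101110000010

Place data at non-parity positions: p1 p2 1 p4 0 1 1 p8 0 0 0 0 0 1 0
p1 (pos 1,3,5,7,9,11,13,15): XOR of data positions = 1⊕0⊕1⊕0⊕0⊕0⊕0 = 0
p2 (pos 2,3,6,7,10,11,14,15): XOR of data positions = 1⊕1⊕1⊕0⊕0⊕1⊕0 = 0
p4 (pos 4,5,6,7,12,13,14,15): XOR of data positions = 0⊕1⊕1⊕0⊕0⊕1⊕0 = 1
p8 (pos 8,9,10,11,12,13,14,15): XOR of data positions = 0⊕0⊕0⊕0⊕0⊕1⊕0 = 1
Codeword: 001101110000010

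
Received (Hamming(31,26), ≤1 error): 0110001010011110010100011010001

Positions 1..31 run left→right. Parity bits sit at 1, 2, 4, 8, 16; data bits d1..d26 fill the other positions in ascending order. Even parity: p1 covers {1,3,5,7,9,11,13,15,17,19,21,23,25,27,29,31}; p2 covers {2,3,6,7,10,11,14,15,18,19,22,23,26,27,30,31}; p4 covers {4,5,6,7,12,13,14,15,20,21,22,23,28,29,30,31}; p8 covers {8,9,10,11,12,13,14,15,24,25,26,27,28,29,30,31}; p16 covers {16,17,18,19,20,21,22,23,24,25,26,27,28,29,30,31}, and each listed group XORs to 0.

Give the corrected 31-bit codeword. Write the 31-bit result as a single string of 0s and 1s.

0110001010001110010100011010001

s1 (pos 1,3,5,7,9,11,13,15,17,19,21,23,25,27,29,31): 0⊕1⊕0⊕1⊕1⊕0⊕1⊕1⊕0⊕0⊕0⊕0⊕1⊕1⊕0⊕1 = 0
s2 (pos 2,3,6,7,10,11,14,15,18,19,22,23,26,27,30,31): 1⊕1⊕0⊕1⊕0⊕0⊕1⊕1⊕1⊕0⊕0⊕0⊕0⊕1⊕0⊕1 = 0
s4 (pos 4,5,6,7,12,13,14,15,20,21,22,23,28,29,30,31): 0⊕0⊕0⊕1⊕1⊕1⊕1⊕1⊕1⊕0⊕0⊕0⊕0⊕0⊕0⊕1 = 1
s8 (pos 8,9,10,11,12,13,14,15,24,25,26,27,28,29,30,31): 0⊕1⊕0⊕0⊕1⊕1⊕1⊕1⊕1⊕1⊕0⊕1⊕0⊕0⊕0⊕1 = 1
s16 (pos 16,17,18,19,20,21,22,23,24,25,26,27,28,29,30,31): 0⊕0⊕1⊕0⊕1⊕0⊕0⊕0⊕1⊕1⊕0⊕1⊕0⊕0⊕0⊕1 = 0
Syndrome s16…s1 = 01100 → error at position 12.
Flip position 12: 0110001010011110010100011010001 → 0110001010001110010100011010001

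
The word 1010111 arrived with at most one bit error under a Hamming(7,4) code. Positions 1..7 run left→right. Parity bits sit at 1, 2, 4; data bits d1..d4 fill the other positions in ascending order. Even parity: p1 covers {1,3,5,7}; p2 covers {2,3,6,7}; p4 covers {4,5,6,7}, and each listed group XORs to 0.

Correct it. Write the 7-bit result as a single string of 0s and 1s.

s1 (pos 1,3,5,7): 1⊕1⊕1⊕1 = 0
s2 (pos 2,3,6,7): 0⊕1⊕1⊕1 = 1
s4 (pos 4,5,6,7): 0⊕1⊕1⊕1 = 1
Syndrome s4…s1 = 110 → error at position 6.
Flip position 6: 1010111 → 1010101

1010101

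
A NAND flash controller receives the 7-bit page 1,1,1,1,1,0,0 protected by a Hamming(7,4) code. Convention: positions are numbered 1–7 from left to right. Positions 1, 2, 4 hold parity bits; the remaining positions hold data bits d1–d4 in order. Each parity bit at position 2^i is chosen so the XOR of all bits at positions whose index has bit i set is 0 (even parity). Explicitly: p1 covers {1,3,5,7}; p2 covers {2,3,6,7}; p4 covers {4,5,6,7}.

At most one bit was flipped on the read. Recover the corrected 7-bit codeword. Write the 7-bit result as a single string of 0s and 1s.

s1 (pos 1,3,5,7): 1⊕1⊕1⊕0 = 1
s2 (pos 2,3,6,7): 1⊕1⊕0⊕0 = 0
s4 (pos 4,5,6,7): 1⊕1⊕0⊕0 = 0
Syndrome s4…s1 = 001 → error at position 1.
Flip position 1: 1111100 → 0111100

0111100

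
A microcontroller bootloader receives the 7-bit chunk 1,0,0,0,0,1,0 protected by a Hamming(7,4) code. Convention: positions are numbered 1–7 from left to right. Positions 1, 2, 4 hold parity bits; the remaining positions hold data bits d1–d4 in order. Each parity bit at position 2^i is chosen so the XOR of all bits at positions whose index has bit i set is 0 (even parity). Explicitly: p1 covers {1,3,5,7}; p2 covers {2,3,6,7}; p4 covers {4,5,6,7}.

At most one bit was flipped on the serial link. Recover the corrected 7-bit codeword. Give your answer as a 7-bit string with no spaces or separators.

s1 (pos 1,3,5,7): 1⊕0⊕0⊕0 = 1
s2 (pos 2,3,6,7): 0⊕0⊕1⊕0 = 1
s4 (pos 4,5,6,7): 0⊕0⊕1⊕0 = 1
Syndrome s4…s1 = 111 → error at position 7.
Flip position 7: 1000010 → 1000011

1000011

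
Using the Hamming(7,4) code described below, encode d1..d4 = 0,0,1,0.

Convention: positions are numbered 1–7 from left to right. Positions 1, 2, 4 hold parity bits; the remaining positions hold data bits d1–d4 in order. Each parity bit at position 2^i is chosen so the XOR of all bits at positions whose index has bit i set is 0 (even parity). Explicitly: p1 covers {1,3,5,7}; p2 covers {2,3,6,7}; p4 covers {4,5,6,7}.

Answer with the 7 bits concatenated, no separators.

0101010

Place data at non-parity positions: p1 p2 0 p4 0 1 0
p1 (pos 1,3,5,7): XOR of data positions = 0⊕0⊕0 = 0
p2 (pos 2,3,6,7): XOR of data positions = 0⊕1⊕0 = 1
p4 (pos 4,5,6,7): XOR of data positions = 0⊕1⊕0 = 1
Codeword: 0101010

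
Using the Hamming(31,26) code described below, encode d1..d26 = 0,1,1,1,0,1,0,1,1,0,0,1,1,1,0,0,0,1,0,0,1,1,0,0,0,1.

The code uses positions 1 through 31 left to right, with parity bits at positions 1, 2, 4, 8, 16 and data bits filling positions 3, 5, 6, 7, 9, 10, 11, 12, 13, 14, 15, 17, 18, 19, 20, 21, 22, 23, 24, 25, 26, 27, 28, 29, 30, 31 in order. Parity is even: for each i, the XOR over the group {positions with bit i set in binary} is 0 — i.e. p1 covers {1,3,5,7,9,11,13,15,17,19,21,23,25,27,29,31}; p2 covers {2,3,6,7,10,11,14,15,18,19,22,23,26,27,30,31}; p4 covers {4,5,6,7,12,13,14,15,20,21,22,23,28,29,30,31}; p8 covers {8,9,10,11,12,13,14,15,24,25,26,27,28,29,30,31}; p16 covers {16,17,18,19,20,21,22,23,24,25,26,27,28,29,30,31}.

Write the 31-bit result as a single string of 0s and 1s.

0101111001011001111000100110001

Place data at non-parity positions: p1 p2 0 p4 1 1 1 p8 0 1 0 1 1 0 0 p16 1 1 1 0 0 0 1 0 0 1 1 0 0 0 1
p1 (pos 1,3,5,7,9,11,13,15,17,19,21,23,25,27,29,31): XOR of data positions = 0⊕1⊕1⊕0⊕0⊕1⊕0⊕1⊕1⊕0⊕1⊕0⊕1⊕0⊕1 = 0
p2 (pos 2,3,6,7,10,11,14,15,18,19,22,23,26,27,30,31): XOR of data positions = 0⊕1⊕1⊕1⊕0⊕0⊕0⊕1⊕1⊕0⊕1⊕1⊕1⊕0⊕1 = 1
p4 (pos 4,5,6,7,12,13,14,15,20,21,22,23,28,29,30,31): XOR of data positions = 1⊕1⊕1⊕1⊕1⊕0⊕0⊕0⊕0⊕0⊕1⊕0⊕0⊕0⊕1 = 1
p8 (pos 8,9,10,11,12,13,14,15,24,25,26,27,28,29,30,31): XOR of data positions = 0⊕1⊕0⊕1⊕1⊕0⊕0⊕0⊕0⊕1⊕1⊕0⊕0⊕0⊕1 = 0
p16 (pos 16,17,18,19,20,21,22,23,24,25,26,27,28,29,30,31): XOR of data positions = 1⊕1⊕1⊕0⊕0⊕0⊕1⊕0⊕0⊕1⊕1⊕0⊕0⊕0⊕1 = 1
Codeword: 0101111001011001111000100110001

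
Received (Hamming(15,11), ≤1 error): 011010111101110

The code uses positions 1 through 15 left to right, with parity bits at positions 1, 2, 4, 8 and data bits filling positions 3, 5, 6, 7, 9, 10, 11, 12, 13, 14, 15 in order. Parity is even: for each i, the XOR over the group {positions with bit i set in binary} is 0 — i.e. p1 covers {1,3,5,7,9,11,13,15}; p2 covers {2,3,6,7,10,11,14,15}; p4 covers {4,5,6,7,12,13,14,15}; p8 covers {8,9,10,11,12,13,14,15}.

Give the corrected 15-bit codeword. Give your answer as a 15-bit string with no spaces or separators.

011010011101110

s1 (pos 1,3,5,7,9,11,13,15): 0⊕1⊕1⊕1⊕1⊕0⊕1⊕0 = 1
s2 (pos 2,3,6,7,10,11,14,15): 1⊕1⊕0⊕1⊕1⊕0⊕1⊕0 = 1
s4 (pos 4,5,6,7,12,13,14,15): 0⊕1⊕0⊕1⊕1⊕1⊕1⊕0 = 1
s8 (pos 8,9,10,11,12,13,14,15): 1⊕1⊕1⊕0⊕1⊕1⊕1⊕0 = 0
Syndrome s8…s1 = 0111 → error at position 7.
Flip position 7: 011010111101110 → 011010011101110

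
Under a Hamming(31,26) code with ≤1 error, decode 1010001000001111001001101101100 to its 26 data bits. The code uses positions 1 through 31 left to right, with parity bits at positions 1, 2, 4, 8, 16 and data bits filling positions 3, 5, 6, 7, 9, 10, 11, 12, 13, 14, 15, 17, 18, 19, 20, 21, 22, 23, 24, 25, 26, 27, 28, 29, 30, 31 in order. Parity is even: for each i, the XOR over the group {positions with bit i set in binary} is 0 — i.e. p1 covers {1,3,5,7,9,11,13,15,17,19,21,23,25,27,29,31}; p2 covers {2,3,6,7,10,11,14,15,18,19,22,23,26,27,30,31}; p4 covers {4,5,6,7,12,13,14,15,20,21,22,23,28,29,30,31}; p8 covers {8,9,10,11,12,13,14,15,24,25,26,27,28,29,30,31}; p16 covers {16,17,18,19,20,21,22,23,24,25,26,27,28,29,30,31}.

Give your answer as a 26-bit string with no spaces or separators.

s1 (pos 1,3,5,7,9,11,13,15,17,19,21,23,25,27,29,31): 1⊕1⊕0⊕1⊕0⊕0⊕1⊕1⊕0⊕1⊕0⊕1⊕1⊕0⊕1⊕0 = 1
s2 (pos 2,3,6,7,10,11,14,15,18,19,22,23,26,27,30,31): 0⊕1⊕0⊕1⊕0⊕0⊕1⊕1⊕0⊕1⊕1⊕1⊕1⊕0⊕0⊕0 = 0
s4 (pos 4,5,6,7,12,13,14,15,20,21,22,23,28,29,30,31): 0⊕0⊕0⊕1⊕0⊕1⊕1⊕1⊕0⊕0⊕1⊕1⊕1⊕1⊕0⊕0 = 0
s8 (pos 8,9,10,11,12,13,14,15,24,25,26,27,28,29,30,31): 0⊕0⊕0⊕0⊕0⊕1⊕1⊕1⊕0⊕1⊕1⊕0⊕1⊕1⊕0⊕0 = 1
s16 (pos 16,17,18,19,20,21,22,23,24,25,26,27,28,29,30,31): 1⊕0⊕0⊕1⊕0⊕0⊕1⊕1⊕0⊕1⊕1⊕0⊕1⊕1⊕0⊕0 = 0
Syndrome s16…s1 = 01001 → error at position 9.
Flip position 9: 1010001000001111001001101101100 → 1010001010001111001001101101100
Read data bits from positions 3,5,6,7,9,10,11,12,13,14,15,17,18,19,20,21,22,23,24,25,26,27,28,29,30,31: 10011000111001001101101100

10011000111001001101101100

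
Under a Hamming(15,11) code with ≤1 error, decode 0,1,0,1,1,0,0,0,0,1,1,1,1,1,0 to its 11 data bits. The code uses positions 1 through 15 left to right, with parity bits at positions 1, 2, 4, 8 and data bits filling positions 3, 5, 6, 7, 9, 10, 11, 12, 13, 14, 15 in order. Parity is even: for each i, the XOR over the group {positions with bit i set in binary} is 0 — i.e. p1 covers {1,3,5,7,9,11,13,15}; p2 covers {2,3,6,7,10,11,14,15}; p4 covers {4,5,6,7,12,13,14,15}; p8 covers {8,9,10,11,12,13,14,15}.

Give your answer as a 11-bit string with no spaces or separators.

01000111010

s1 (pos 1,3,5,7,9,11,13,15): 0⊕0⊕1⊕0⊕0⊕1⊕1⊕0 = 1
s2 (pos 2,3,6,7,10,11,14,15): 1⊕0⊕0⊕0⊕1⊕1⊕1⊕0 = 0
s4 (pos 4,5,6,7,12,13,14,15): 1⊕1⊕0⊕0⊕1⊕1⊕1⊕0 = 1
s8 (pos 8,9,10,11,12,13,14,15): 0⊕0⊕1⊕1⊕1⊕1⊕1⊕0 = 1
Syndrome s8…s1 = 1101 → error at position 13.
Flip position 13: 010110000111110 → 010110000111010
Read data bits from positions 3,5,6,7,9,10,11,12,13,14,15: 01000111010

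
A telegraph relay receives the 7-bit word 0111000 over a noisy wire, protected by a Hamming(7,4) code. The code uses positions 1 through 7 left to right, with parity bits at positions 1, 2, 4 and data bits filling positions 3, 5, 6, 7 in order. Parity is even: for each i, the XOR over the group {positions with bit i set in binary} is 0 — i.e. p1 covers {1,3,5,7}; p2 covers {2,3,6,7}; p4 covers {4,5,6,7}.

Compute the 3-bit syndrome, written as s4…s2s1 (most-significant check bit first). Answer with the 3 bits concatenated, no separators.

101

s1 (pos 1,3,5,7): 0⊕1⊕0⊕0 = 1
s2 (pos 2,3,6,7): 1⊕1⊕0⊕0 = 0
s4 (pos 4,5,6,7): 1⊕0⊕0⊕0 = 1
Syndrome s4…s1 = 101 → error at position 5.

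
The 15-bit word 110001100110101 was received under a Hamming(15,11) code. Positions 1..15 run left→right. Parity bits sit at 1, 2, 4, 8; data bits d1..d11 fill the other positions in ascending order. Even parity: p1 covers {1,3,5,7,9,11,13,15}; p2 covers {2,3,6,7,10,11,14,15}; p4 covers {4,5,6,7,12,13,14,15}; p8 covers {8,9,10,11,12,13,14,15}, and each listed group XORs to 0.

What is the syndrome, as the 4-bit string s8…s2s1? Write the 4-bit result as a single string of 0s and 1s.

s1 (pos 1,3,5,7,9,11,13,15): 1⊕0⊕0⊕1⊕0⊕1⊕1⊕1 = 1
s2 (pos 2,3,6,7,10,11,14,15): 1⊕0⊕1⊕1⊕1⊕1⊕0⊕1 = 0
s4 (pos 4,5,6,7,12,13,14,15): 0⊕0⊕1⊕1⊕0⊕1⊕0⊕1 = 0
s8 (pos 8,9,10,11,12,13,14,15): 0⊕0⊕1⊕1⊕0⊕1⊕0⊕1 = 0
Syndrome s8…s1 = 0001 → error at position 1.

0001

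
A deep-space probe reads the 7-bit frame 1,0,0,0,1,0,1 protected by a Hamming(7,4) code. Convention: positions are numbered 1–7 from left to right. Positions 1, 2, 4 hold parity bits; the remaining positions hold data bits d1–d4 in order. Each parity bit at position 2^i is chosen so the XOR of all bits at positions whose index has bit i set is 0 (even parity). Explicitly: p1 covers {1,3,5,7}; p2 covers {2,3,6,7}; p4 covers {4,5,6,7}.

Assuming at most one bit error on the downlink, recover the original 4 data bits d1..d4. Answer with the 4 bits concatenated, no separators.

1101

s1 (pos 1,3,5,7): 1⊕0⊕1⊕1 = 1
s2 (pos 2,3,6,7): 0⊕0⊕0⊕1 = 1
s4 (pos 4,5,6,7): 0⊕1⊕0⊕1 = 0
Syndrome s4…s1 = 011 → error at position 3.
Flip position 3: 1000101 → 1010101
Read data bits from positions 3,5,6,7: 1101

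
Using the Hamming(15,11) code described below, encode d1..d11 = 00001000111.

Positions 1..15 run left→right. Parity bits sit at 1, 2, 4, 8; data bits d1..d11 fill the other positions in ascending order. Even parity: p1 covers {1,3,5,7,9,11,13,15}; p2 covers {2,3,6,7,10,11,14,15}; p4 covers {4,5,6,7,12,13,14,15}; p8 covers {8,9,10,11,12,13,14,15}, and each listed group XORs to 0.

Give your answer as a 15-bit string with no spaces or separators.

100100001000111

Place data at non-parity positions: p1 p2 0 p4 0 0 0 p8 1 0 0 0 1 1 1
p1 (pos 1,3,5,7,9,11,13,15): XOR of data positions = 0⊕0⊕0⊕1⊕0⊕1⊕1 = 1
p2 (pos 2,3,6,7,10,11,14,15): XOR of data positions = 0⊕0⊕0⊕0⊕0⊕1⊕1 = 0
p4 (pos 4,5,6,7,12,13,14,15): XOR of data positions = 0⊕0⊕0⊕0⊕1⊕1⊕1 = 1
p8 (pos 8,9,10,11,12,13,14,15): XOR of data positions = 1⊕0⊕0⊕0⊕1⊕1⊕1 = 0
Codeword: 100100001000111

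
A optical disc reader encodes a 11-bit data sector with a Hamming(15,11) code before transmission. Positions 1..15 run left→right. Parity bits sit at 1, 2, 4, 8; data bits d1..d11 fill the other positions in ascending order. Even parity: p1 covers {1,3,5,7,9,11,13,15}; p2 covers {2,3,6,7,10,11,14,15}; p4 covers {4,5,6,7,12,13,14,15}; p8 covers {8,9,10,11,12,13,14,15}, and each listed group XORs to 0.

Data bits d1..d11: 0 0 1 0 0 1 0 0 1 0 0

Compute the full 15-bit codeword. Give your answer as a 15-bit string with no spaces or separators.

Place data at non-parity positions: p1 p2 0 p4 0 1 0 p8 0 1 0 0 1 0 0
p1 (pos 1,3,5,7,9,11,13,15): XOR of data positions = 0⊕0⊕0⊕0⊕0⊕1⊕0 = 1
p2 (pos 2,3,6,7,10,11,14,15): XOR of data positions = 0⊕1⊕0⊕1⊕0⊕0⊕0 = 0
p4 (pos 4,5,6,7,12,13,14,15): XOR of data positions = 0⊕1⊕0⊕0⊕1⊕0⊕0 = 0
p8 (pos 8,9,10,11,12,13,14,15): XOR of data positions = 0⊕1⊕0⊕0⊕1⊕0⊕0 = 0
Codeword: 100001000100100

100001000100100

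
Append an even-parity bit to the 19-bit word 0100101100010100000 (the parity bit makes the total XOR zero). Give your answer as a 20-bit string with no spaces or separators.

01001011000101000000

XOR of the 19 data bits: 0⊕1⊕0⊕0⊕1⊕0⊕1⊕1⊕0⊕0⊕0⊕1⊕0⊕1⊕0⊕0⊕0⊕0⊕0 = 0
Parity bit = 0 (so all 20 bits XOR to 0).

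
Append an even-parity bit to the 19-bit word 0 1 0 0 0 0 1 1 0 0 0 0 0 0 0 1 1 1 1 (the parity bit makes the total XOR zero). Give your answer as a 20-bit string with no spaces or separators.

01000011000000011111

XOR of the 19 data bits: 0⊕1⊕0⊕0⊕0⊕0⊕1⊕1⊕0⊕0⊕0⊕0⊕0⊕0⊕0⊕1⊕1⊕1⊕1 = 1
Parity bit = 1 (so all 20 bits XOR to 0).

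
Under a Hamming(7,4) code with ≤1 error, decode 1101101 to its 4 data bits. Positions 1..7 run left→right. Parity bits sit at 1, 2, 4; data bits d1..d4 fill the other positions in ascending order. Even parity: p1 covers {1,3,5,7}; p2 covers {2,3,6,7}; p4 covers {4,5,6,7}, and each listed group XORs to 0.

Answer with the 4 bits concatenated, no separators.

0001

s1 (pos 1,3,5,7): 1⊕0⊕1⊕1 = 1
s2 (pos 2,3,6,7): 1⊕0⊕0⊕1 = 0
s4 (pos 4,5,6,7): 1⊕1⊕0⊕1 = 1
Syndrome s4…s1 = 101 → error at position 5.
Flip position 5: 1101101 → 1101001
Read data bits from positions 3,5,6,7: 0001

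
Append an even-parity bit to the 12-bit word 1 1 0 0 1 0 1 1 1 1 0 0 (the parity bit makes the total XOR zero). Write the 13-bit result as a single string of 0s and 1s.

1100101111001

XOR of the 12 data bits: 1⊕1⊕0⊕0⊕1⊕0⊕1⊕1⊕1⊕1⊕0⊕0 = 1
Parity bit = 1 (so all 13 bits XOR to 0).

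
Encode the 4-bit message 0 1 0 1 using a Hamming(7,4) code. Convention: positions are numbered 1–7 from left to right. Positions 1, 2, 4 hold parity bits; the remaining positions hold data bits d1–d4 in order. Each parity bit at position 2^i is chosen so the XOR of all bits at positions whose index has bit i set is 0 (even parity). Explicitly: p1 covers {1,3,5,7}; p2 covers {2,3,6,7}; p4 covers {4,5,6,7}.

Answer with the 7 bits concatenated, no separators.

Place data at non-parity positions: p1 p2 0 p4 1 0 1
p1 (pos 1,3,5,7): XOR of data positions = 0⊕1⊕1 = 0
p2 (pos 2,3,6,7): XOR of data positions = 0⊕0⊕1 = 1
p4 (pos 4,5,6,7): XOR of data positions = 1⊕0⊕1 = 0
Codeword: 0100101

0100101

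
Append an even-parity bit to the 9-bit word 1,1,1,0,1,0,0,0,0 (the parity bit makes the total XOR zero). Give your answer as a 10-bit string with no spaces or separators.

1110100000

XOR of the 9 data bits: 1⊕1⊕1⊕0⊕1⊕0⊕0⊕0⊕0 = 0
Parity bit = 0 (so all 10 bits XOR to 0).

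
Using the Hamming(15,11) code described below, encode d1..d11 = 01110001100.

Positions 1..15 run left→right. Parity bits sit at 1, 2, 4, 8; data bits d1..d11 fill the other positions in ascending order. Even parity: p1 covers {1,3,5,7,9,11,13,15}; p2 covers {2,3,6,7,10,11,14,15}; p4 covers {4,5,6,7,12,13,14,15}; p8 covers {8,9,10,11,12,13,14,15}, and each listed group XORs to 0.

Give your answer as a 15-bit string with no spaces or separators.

100111100001100

Place data at non-parity positions: p1 p2 0 p4 1 1 1 p8 0 0 0 1 1 0 0
p1 (pos 1,3,5,7,9,11,13,15): XOR of data positions = 0⊕1⊕1⊕0⊕0⊕1⊕0 = 1
p2 (pos 2,3,6,7,10,11,14,15): XOR of data positions = 0⊕1⊕1⊕0⊕0⊕0⊕0 = 0
p4 (pos 4,5,6,7,12,13,14,15): XOR of data positions = 1⊕1⊕1⊕1⊕1⊕0⊕0 = 1
p8 (pos 8,9,10,11,12,13,14,15): XOR of data positions = 0⊕0⊕0⊕1⊕1⊕0⊕0 = 0
Codeword: 100111100001100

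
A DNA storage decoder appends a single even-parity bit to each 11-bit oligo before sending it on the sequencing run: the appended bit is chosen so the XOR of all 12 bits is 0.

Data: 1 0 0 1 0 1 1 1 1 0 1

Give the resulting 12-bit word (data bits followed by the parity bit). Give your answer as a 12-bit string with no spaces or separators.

XOR of the 11 data bits: 1⊕0⊕0⊕1⊕0⊕1⊕1⊕1⊕1⊕0⊕1 = 1
Parity bit = 1 (so all 12 bits XOR to 0).

100101111011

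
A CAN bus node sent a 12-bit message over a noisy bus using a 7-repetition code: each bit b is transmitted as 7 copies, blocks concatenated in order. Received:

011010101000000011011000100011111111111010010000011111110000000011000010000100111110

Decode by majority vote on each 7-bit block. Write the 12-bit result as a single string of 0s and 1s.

101011010001

Block 1 (0110101): 4 ones → 1
Block 2 (0100000): 1 one → 0
Block 3 (0011011): 4 ones → 1
Block 4 (0001000): 1 one → 0
Block 5 (1111111): 7 ones → 1
Block 6 (1111010): 5 ones → 1
Block 7 (0100000): 1 one → 0
Block 8 (1111111): 7 ones → 1
Block 9 (0000000): 0 ones → 0
Block 10 (0110000): 2 ones → 0
Block 11 (1000010): 2 ones → 0
Block 12 (0111110): 5 ones → 1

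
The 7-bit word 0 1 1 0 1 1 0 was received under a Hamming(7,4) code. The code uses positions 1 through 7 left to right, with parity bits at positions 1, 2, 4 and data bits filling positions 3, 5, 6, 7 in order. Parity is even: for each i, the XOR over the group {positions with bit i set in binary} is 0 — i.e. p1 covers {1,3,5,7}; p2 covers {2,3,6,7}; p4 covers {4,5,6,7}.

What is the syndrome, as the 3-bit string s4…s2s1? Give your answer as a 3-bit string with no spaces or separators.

010

s1 (pos 1,3,5,7): 0⊕1⊕1⊕0 = 0
s2 (pos 2,3,6,7): 1⊕1⊕1⊕0 = 1
s4 (pos 4,5,6,7): 0⊕1⊕1⊕0 = 0
Syndrome s4…s1 = 010 → error at position 2.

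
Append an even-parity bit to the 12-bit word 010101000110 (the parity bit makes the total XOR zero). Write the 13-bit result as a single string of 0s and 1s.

XOR of the 12 data bits: 0⊕1⊕0⊕1⊕0⊕1⊕0⊕0⊕0⊕1⊕1⊕0 = 1
Parity bit = 1 (so all 13 bits XOR to 0).

0101010001101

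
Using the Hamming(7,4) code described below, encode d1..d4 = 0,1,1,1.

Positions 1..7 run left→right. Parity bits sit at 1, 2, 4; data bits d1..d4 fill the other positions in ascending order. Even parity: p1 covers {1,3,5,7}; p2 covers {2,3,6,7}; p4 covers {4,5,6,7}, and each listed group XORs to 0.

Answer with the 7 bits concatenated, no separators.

Place data at non-parity positions: p1 p2 0 p4 1 1 1
p1 (pos 1,3,5,7): XOR of data positions = 0⊕1⊕1 = 0
p2 (pos 2,3,6,7): XOR of data positions = 0⊕1⊕1 = 0
p4 (pos 4,5,6,7): XOR of data positions = 1⊕1⊕1 = 1
Codeword: 0001111

0001111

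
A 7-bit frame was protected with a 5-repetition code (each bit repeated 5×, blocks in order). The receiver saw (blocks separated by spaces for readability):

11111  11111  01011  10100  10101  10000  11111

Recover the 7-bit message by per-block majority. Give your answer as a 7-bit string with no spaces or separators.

Block 1 (11111): 5 ones → 1
Block 2 (11111): 5 ones → 1
Block 3 (01011): 3 ones → 1
Block 4 (10100): 2 ones → 0
Block 5 (10101): 3 ones → 1
Block 6 (10000): 1 one → 0
Block 7 (11111): 5 ones → 1

1110101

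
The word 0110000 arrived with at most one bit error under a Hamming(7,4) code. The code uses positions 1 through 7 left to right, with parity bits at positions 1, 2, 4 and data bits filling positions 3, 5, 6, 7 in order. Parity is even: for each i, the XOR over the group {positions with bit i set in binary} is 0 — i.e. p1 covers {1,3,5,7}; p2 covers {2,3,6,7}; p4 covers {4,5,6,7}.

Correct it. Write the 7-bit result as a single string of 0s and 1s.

1110000

s1 (pos 1,3,5,7): 0⊕1⊕0⊕0 = 1
s2 (pos 2,3,6,7): 1⊕1⊕0⊕0 = 0
s4 (pos 4,5,6,7): 0⊕0⊕0⊕0 = 0
Syndrome s4…s1 = 001 → error at position 1.
Flip position 1: 0110000 → 1110000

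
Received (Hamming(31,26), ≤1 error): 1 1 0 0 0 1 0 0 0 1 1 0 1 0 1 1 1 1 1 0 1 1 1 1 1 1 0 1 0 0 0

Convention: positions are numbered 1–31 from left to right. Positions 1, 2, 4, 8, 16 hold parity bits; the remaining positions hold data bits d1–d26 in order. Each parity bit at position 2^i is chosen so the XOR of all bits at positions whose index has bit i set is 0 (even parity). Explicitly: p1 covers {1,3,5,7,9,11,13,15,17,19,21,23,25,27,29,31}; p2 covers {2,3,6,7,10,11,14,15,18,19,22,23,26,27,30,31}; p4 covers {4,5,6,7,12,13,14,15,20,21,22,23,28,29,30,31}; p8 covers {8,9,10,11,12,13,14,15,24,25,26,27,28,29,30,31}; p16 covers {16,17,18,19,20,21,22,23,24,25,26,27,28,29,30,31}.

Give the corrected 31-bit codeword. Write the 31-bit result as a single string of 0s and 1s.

s1 (pos 1,3,5,7,9,11,13,15,17,19,21,23,25,27,29,31): 1⊕0⊕0⊕0⊕0⊕1⊕1⊕1⊕1⊕1⊕1⊕1⊕1⊕0⊕0⊕0 = 1
s2 (pos 2,3,6,7,10,11,14,15,18,19,22,23,26,27,30,31): 1⊕0⊕1⊕0⊕1⊕1⊕0⊕1⊕1⊕1⊕1⊕1⊕1⊕0⊕0⊕0 = 0
s4 (pos 4,5,6,7,12,13,14,15,20,21,22,23,28,29,30,31): 0⊕0⊕1⊕0⊕0⊕1⊕0⊕1⊕0⊕1⊕1⊕1⊕1⊕0⊕0⊕0 = 1
s8 (pos 8,9,10,11,12,13,14,15,24,25,26,27,28,29,30,31): 0⊕0⊕1⊕1⊕0⊕1⊕0⊕1⊕1⊕1⊕1⊕0⊕1⊕0⊕0⊕0 = 0
s16 (pos 16,17,18,19,20,21,22,23,24,25,26,27,28,29,30,31): 1⊕1⊕1⊕1⊕0⊕1⊕1⊕1⊕1⊕1⊕1⊕0⊕1⊕0⊕0⊕0 = 1
Syndrome s16…s1 = 10101 → error at position 21.
Flip position 21: 1100010001101011111011111101000 → 1100010001101011111001111101000

1100010001101011111001111101000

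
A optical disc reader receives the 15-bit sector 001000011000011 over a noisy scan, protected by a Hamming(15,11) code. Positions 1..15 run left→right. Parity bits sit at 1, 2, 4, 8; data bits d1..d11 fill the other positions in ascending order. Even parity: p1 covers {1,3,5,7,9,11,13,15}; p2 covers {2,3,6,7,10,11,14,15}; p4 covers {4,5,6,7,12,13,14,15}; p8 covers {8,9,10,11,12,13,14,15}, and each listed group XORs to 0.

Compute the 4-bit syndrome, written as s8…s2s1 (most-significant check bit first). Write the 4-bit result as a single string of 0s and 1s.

s1 (pos 1,3,5,7,9,11,13,15): 0⊕1⊕0⊕0⊕1⊕0⊕0⊕1 = 1
s2 (pos 2,3,6,7,10,11,14,15): 0⊕1⊕0⊕0⊕0⊕0⊕1⊕1 = 1
s4 (pos 4,5,6,7,12,13,14,15): 0⊕0⊕0⊕0⊕0⊕0⊕1⊕1 = 0
s8 (pos 8,9,10,11,12,13,14,15): 1⊕1⊕0⊕0⊕0⊕0⊕1⊕1 = 0
Syndrome s8…s1 = 0011 → error at position 3.

0011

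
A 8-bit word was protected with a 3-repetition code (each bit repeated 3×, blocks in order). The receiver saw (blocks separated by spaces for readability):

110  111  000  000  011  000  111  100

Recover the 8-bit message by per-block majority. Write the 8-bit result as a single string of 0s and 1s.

Block 1 (110): 2 ones → 1
Block 2 (111): 3 ones → 1
Block 3 (000): 0 ones → 0
Block 4 (000): 0 ones → 0
Block 5 (011): 2 ones → 1
Block 6 (000): 0 ones → 0
Block 7 (111): 3 ones → 1
Block 8 (100): 1 one → 0

11001010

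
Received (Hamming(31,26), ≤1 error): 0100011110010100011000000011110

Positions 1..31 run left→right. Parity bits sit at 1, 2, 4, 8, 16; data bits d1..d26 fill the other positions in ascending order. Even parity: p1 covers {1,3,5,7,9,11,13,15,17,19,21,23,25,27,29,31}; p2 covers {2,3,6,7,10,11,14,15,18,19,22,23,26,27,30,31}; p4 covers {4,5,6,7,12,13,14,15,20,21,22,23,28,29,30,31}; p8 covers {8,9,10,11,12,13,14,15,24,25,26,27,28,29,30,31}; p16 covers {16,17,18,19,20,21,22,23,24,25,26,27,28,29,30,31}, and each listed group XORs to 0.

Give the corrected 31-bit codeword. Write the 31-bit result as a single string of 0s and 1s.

s1 (pos 1,3,5,7,9,11,13,15,17,19,21,23,25,27,29,31): 0⊕0⊕0⊕1⊕1⊕0⊕0⊕0⊕0⊕1⊕0⊕0⊕0⊕1⊕1⊕0 = 1
s2 (pos 2,3,6,7,10,11,14,15,18,19,22,23,26,27,30,31): 1⊕0⊕1⊕1⊕0⊕0⊕1⊕0⊕1⊕1⊕0⊕0⊕0⊕1⊕1⊕0 = 0
s4 (pos 4,5,6,7,12,13,14,15,20,21,22,23,28,29,30,31): 0⊕0⊕1⊕1⊕1⊕0⊕1⊕0⊕0⊕0⊕0⊕0⊕1⊕1⊕1⊕0 = 1
s8 (pos 8,9,10,11,12,13,14,15,24,25,26,27,28,29,30,31): 1⊕1⊕0⊕0⊕1⊕0⊕1⊕0⊕0⊕0⊕0⊕1⊕1⊕1⊕1⊕0 = 0
s16 (pos 16,17,18,19,20,21,22,23,24,25,26,27,28,29,30,31): 0⊕0⊕1⊕1⊕0⊕0⊕0⊕0⊕0⊕0⊕0⊕1⊕1⊕1⊕1⊕0 = 0
Syndrome s16…s1 = 00101 → error at position 5.
Flip position 5: 0100011110010100011000000011110 → 0100111110010100011000000011110

0100111110010100011000000011110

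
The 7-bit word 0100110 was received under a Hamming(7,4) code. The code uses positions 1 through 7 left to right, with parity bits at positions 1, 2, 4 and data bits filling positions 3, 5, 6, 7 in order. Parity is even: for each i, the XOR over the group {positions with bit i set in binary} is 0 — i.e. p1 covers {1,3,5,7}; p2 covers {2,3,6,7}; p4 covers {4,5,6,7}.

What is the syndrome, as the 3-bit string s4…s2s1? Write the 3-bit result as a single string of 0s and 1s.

s1 (pos 1,3,5,7): 0⊕0⊕1⊕0 = 1
s2 (pos 2,3,6,7): 1⊕0⊕1⊕0 = 0
s4 (pos 4,5,6,7): 0⊕1⊕1⊕0 = 0
Syndrome s4…s1 = 001 → error at position 1.

001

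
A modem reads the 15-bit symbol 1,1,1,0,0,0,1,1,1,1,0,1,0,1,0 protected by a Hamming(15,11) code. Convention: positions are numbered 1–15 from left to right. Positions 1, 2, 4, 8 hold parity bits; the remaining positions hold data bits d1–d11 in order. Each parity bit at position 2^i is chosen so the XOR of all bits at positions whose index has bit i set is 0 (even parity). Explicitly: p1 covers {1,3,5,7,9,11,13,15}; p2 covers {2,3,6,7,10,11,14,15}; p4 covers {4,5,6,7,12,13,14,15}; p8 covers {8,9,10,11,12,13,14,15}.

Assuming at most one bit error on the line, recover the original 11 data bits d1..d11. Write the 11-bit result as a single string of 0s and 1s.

s1 (pos 1,3,5,7,9,11,13,15): 1⊕1⊕0⊕1⊕1⊕0⊕0⊕0 = 0
s2 (pos 2,3,6,7,10,11,14,15): 1⊕1⊕0⊕1⊕1⊕0⊕1⊕0 = 1
s4 (pos 4,5,6,7,12,13,14,15): 0⊕0⊕0⊕1⊕1⊕0⊕1⊕0 = 1
s8 (pos 8,9,10,11,12,13,14,15): 1⊕1⊕1⊕0⊕1⊕0⊕1⊕0 = 1
Syndrome s8…s1 = 1110 → error at position 14.
Flip position 14: 111000111101010 → 111000111101000
Read data bits from positions 3,5,6,7,9,10,11,12,13,14,15: 10011101000

10011101000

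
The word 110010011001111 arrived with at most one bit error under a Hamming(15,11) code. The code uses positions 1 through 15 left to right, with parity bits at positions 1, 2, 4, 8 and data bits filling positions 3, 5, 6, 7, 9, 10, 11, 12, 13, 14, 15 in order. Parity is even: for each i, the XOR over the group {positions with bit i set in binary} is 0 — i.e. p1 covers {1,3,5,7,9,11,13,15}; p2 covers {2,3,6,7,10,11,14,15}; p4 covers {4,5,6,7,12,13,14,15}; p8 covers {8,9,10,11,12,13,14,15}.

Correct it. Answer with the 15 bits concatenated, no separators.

s1 (pos 1,3,5,7,9,11,13,15): 1⊕0⊕1⊕0⊕1⊕0⊕1⊕1 = 1
s2 (pos 2,3,6,7,10,11,14,15): 1⊕0⊕0⊕0⊕0⊕0⊕1⊕1 = 1
s4 (pos 4,5,6,7,12,13,14,15): 0⊕1⊕0⊕0⊕1⊕1⊕1⊕1 = 1
s8 (pos 8,9,10,11,12,13,14,15): 1⊕1⊕0⊕0⊕1⊕1⊕1⊕1 = 0
Syndrome s8…s1 = 0111 → error at position 7.
Flip position 7: 110010011001111 → 110010111001111

110010111001111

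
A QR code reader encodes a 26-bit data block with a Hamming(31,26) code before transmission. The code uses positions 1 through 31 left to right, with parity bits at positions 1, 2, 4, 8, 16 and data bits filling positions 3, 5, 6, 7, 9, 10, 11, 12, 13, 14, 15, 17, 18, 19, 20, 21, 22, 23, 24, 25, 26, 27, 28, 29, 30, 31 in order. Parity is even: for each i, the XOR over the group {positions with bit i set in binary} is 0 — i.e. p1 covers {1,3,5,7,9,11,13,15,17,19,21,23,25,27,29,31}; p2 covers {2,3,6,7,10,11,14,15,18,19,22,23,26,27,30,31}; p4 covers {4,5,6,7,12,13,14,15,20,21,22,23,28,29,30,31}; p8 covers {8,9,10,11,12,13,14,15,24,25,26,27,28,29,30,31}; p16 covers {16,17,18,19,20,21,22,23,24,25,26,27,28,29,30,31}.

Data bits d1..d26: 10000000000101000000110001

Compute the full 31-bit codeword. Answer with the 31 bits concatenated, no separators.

Place data at non-parity positions: p1 p2 1 p4 0 0 0 p8 0 0 0 0 0 0 0 p16 1 0 1 0 0 0 0 0 0 1 1 0 0 0 1
p1 (pos 1,3,5,7,9,11,13,15,17,19,21,23,25,27,29,31): XOR of data positions = 1⊕0⊕0⊕0⊕0⊕0⊕0⊕1⊕1⊕0⊕0⊕0⊕1⊕0⊕1 = 1
p2 (pos 2,3,6,7,10,11,14,15,18,19,22,23,26,27,30,31): XOR of data positions = 1⊕0⊕0⊕0⊕0⊕0⊕0⊕0⊕1⊕0⊕0⊕1⊕1⊕0⊕1 = 1
p4 (pos 4,5,6,7,12,13,14,15,20,21,22,23,28,29,30,31): XOR of data positions = 0⊕0⊕0⊕0⊕0⊕0⊕0⊕0⊕0⊕0⊕0⊕0⊕0⊕0⊕1 = 1
p8 (pos 8,9,10,11,12,13,14,15,24,25,26,27,28,29,30,31): XOR of data positions = 0⊕0⊕0⊕0⊕0⊕0⊕0⊕0⊕0⊕1⊕1⊕0⊕0⊕0⊕1 = 1
p16 (pos 16,17,18,19,20,21,22,23,24,25,26,27,28,29,30,31): XOR of data positions = 1⊕0⊕1⊕0⊕0⊕0⊕0⊕0⊕0⊕1⊕1⊕0⊕0⊕0⊕1 = 1
Codeword: 1111000100000001101000000110001

1111000100000001101000000110001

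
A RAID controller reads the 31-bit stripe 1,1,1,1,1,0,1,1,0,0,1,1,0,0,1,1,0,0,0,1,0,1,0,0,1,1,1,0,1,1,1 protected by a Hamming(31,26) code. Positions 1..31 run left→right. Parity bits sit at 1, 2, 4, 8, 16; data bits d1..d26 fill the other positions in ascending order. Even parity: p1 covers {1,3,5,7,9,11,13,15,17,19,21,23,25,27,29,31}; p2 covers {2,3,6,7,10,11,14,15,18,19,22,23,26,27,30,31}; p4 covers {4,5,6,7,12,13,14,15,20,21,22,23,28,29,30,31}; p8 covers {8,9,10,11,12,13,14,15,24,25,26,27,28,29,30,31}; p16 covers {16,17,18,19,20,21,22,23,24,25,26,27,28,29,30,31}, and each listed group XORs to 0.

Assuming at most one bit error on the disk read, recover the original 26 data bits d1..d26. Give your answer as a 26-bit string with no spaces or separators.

11010011001000101001110111

s1 (pos 1,3,5,7,9,11,13,15,17,19,21,23,25,27,29,31): 1⊕1⊕1⊕1⊕0⊕1⊕0⊕1⊕0⊕0⊕0⊕0⊕1⊕1⊕1⊕1 = 0
s2 (pos 2,3,6,7,10,11,14,15,18,19,22,23,26,27,30,31): 1⊕1⊕0⊕1⊕0⊕1⊕0⊕1⊕0⊕0⊕1⊕0⊕1⊕1⊕1⊕1 = 0
s4 (pos 4,5,6,7,12,13,14,15,20,21,22,23,28,29,30,31): 1⊕1⊕0⊕1⊕1⊕0⊕0⊕1⊕1⊕0⊕1⊕0⊕0⊕1⊕1⊕1 = 0
s8 (pos 8,9,10,11,12,13,14,15,24,25,26,27,28,29,30,31): 1⊕0⊕0⊕1⊕1⊕0⊕0⊕1⊕0⊕1⊕1⊕1⊕0⊕1⊕1⊕1 = 0
s16 (pos 16,17,18,19,20,21,22,23,24,25,26,27,28,29,30,31): 1⊕0⊕0⊕0⊕1⊕0⊕1⊕0⊕0⊕1⊕1⊕1⊕0⊕1⊕1⊕1 = 1
Syndrome s16…s1 = 10000 → error at position 16.
Flip position 16: 1111101100110011000101001110111 → 1111101100110010000101001110111
Read data bits from positions 3,5,6,7,9,10,11,12,13,14,15,17,18,19,20,21,22,23,24,25,26,27,28,29,30,31: 11010011001000101001110111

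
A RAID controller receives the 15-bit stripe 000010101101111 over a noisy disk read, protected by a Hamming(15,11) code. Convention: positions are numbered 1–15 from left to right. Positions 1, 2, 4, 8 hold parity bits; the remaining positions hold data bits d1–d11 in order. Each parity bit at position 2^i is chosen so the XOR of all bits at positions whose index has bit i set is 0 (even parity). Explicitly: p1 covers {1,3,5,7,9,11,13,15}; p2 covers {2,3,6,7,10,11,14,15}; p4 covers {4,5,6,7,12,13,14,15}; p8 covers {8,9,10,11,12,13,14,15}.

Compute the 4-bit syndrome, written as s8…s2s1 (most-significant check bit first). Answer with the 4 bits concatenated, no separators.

0001

s1 (pos 1,3,5,7,9,11,13,15): 0⊕0⊕1⊕1⊕1⊕0⊕1⊕1 = 1
s2 (pos 2,3,6,7,10,11,14,15): 0⊕0⊕0⊕1⊕1⊕0⊕1⊕1 = 0
s4 (pos 4,5,6,7,12,13,14,15): 0⊕1⊕0⊕1⊕1⊕1⊕1⊕1 = 0
s8 (pos 8,9,10,11,12,13,14,15): 0⊕1⊕1⊕0⊕1⊕1⊕1⊕1 = 0
Syndrome s8…s1 = 0001 → error at position 1.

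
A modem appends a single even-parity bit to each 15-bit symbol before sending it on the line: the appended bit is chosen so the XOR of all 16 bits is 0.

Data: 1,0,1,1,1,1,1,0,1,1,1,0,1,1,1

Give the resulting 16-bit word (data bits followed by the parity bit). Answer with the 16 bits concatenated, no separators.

1011111011101110

XOR of the 15 data bits: 1⊕0⊕1⊕1⊕1⊕1⊕1⊕0⊕1⊕1⊕1⊕0⊕1⊕1⊕1 = 0
Parity bit = 0 (so all 16 bits XOR to 0).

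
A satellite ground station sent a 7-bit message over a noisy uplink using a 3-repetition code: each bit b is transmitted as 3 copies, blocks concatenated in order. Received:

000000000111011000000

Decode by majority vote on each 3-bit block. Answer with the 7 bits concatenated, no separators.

0001100

Block 1 (000): 0 ones → 0
Block 2 (000): 0 ones → 0
Block 3 (000): 0 ones → 0
Block 4 (111): 3 ones → 1
Block 5 (011): 2 ones → 1
Block 6 (000): 0 ones → 0
Block 7 (000): 0 ones → 0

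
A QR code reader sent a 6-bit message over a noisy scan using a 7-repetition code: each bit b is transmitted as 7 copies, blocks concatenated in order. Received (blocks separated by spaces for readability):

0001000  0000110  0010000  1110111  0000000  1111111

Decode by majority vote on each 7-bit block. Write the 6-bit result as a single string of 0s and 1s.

000101

Block 1 (0001000): 1 one → 0
Block 2 (0000110): 2 ones → 0
Block 3 (0010000): 1 one → 0
Block 4 (1110111): 6 ones → 1
Block 5 (0000000): 0 ones → 0
Block 6 (1111111): 7 ones → 1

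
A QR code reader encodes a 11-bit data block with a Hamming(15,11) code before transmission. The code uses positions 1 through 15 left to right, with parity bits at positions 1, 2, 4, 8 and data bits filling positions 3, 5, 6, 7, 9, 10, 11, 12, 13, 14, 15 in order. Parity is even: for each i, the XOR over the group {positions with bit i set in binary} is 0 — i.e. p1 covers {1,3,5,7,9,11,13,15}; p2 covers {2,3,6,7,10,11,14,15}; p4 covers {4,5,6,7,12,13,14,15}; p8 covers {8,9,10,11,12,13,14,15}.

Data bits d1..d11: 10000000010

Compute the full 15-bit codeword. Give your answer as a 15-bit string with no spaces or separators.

Place data at non-parity positions: p1 p2 1 p4 0 0 0 p8 0 0 0 0 0 1 0
p1 (pos 1,3,5,7,9,11,13,15): XOR of data positions = 1⊕0⊕0⊕0⊕0⊕0⊕0 = 1
p2 (pos 2,3,6,7,10,11,14,15): XOR of data positions = 1⊕0⊕0⊕0⊕0⊕1⊕0 = 0
p4 (pos 4,5,6,7,12,13,14,15): XOR of data positions = 0⊕0⊕0⊕0⊕0⊕1⊕0 = 1
p8 (pos 8,9,10,11,12,13,14,15): XOR of data positions = 0⊕0⊕0⊕0⊕0⊕1⊕0 = 1
Codeword: 101100010000010

101100010000010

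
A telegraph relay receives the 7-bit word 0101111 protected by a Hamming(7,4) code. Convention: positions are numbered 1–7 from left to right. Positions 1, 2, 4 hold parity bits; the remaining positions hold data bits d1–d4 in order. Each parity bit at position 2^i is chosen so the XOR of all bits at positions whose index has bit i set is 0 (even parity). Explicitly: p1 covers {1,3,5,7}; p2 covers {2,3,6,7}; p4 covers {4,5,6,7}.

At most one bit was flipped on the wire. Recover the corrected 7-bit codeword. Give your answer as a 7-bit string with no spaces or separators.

0001111

s1 (pos 1,3,5,7): 0⊕0⊕1⊕1 = 0
s2 (pos 2,3,6,7): 1⊕0⊕1⊕1 = 1
s4 (pos 4,5,6,7): 1⊕1⊕1⊕1 = 0
Syndrome s4…s1 = 010 → error at position 2.
Flip position 2: 0101111 → 0001111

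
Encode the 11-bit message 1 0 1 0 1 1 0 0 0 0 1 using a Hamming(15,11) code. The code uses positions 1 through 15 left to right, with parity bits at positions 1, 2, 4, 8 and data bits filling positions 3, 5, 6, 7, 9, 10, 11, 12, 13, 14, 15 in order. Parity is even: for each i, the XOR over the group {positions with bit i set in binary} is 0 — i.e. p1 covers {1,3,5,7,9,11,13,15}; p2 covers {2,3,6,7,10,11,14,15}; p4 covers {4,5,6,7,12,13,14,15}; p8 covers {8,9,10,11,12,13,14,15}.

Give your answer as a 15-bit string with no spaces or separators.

Place data at non-parity positions: p1 p2 1 p4 0 1 0 p8 1 1 0 0 0 0 1
p1 (pos 1,3,5,7,9,11,13,15): XOR of data positions = 1⊕0⊕0⊕1⊕0⊕0⊕1 = 1
p2 (pos 2,3,6,7,10,11,14,15): XOR of data positions = 1⊕1⊕0⊕1⊕0⊕0⊕1 = 0
p4 (pos 4,5,6,7,12,13,14,15): XOR of data positions = 0⊕1⊕0⊕0⊕0⊕0⊕1 = 0
p8 (pos 8,9,10,11,12,13,14,15): XOR of data positions = 1⊕1⊕0⊕0⊕0⊕0⊕1 = 1
Codeword: 101001011100001

101001011100001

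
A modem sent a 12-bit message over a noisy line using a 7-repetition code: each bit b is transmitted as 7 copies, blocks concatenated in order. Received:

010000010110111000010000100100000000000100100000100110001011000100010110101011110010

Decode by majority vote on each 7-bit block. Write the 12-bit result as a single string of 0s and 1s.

010000000011

Block 1 (0100000): 1 one → 0
Block 2 (1011011): 5 ones → 1
Block 3 (1000010): 2 ones → 0
Block 4 (0001001): 2 ones → 0
Block 5 (0000000): 0 ones → 0
Block 6 (0000100): 1 one → 0
Block 7 (1000001): 2 ones → 0
Block 8 (0011000): 2 ones → 0
Block 9 (1011000): 3 ones → 0
Block 10 (1000101): 3 ones → 0
Block 11 (1010101): 4 ones → 1
Block 12 (1110010): 4 ones → 1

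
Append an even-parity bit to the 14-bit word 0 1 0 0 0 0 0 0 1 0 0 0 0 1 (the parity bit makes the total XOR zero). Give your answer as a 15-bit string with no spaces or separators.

010000001000011

XOR of the 14 data bits: 0⊕1⊕0⊕0⊕0⊕0⊕0⊕0⊕1⊕0⊕0⊕0⊕0⊕1 = 1
Parity bit = 1 (so all 15 bits XOR to 0).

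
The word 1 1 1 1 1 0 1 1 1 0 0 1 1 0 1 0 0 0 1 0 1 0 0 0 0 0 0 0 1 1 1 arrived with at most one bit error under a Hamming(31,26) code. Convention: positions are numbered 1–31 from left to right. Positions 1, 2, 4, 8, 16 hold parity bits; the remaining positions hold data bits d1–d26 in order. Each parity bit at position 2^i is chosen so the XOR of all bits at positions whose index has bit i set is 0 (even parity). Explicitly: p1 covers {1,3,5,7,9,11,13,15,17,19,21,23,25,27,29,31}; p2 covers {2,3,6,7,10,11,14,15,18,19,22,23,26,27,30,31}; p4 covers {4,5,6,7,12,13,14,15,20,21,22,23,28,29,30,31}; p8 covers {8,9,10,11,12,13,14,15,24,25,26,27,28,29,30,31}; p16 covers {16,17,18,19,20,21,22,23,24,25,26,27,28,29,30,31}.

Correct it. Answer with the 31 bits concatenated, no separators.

1111101110011010000010000000111

s1 (pos 1,3,5,7,9,11,13,15,17,19,21,23,25,27,29,31): 1⊕1⊕1⊕1⊕1⊕0⊕1⊕1⊕0⊕1⊕1⊕0⊕0⊕0⊕1⊕1 = 1
s2 (pos 2,3,6,7,10,11,14,15,18,19,22,23,26,27,30,31): 1⊕1⊕0⊕1⊕0⊕0⊕0⊕1⊕0⊕1⊕0⊕0⊕0⊕0⊕1⊕1 = 1
s4 (pos 4,5,6,7,12,13,14,15,20,21,22,23,28,29,30,31): 1⊕1⊕0⊕1⊕1⊕1⊕0⊕1⊕0⊕1⊕0⊕0⊕0⊕1⊕1⊕1 = 0
s8 (pos 8,9,10,11,12,13,14,15,24,25,26,27,28,29,30,31): 1⊕1⊕0⊕0⊕1⊕1⊕0⊕1⊕0⊕0⊕0⊕0⊕0⊕1⊕1⊕1 = 0
s16 (pos 16,17,18,19,20,21,22,23,24,25,26,27,28,29,30,31): 0⊕0⊕0⊕1⊕0⊕1⊕0⊕0⊕0⊕0⊕0⊕0⊕0⊕1⊕1⊕1 = 1
Syndrome s16…s1 = 10011 → error at position 19.
Flip position 19: 1111101110011010001010000000111 → 1111101110011010000010000000111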